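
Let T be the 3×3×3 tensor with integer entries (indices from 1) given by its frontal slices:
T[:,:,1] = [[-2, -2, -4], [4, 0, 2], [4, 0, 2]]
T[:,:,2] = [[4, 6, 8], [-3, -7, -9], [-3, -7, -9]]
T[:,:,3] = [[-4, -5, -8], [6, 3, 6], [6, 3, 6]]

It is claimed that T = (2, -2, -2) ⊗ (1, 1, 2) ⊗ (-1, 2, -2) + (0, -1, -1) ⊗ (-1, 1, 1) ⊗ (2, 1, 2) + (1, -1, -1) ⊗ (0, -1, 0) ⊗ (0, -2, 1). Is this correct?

Yes

Reconstruct entrywise from the claimed factors. For example, T[3,1,1] = 4 and Σₗ aₗ[3]bₗ[1]cₗ[1] = (-2)·(1)·(-1) + (-1)·(-1)·(2) + (-1)·(0)·(0) = 4; checking all 27 entries, every one matches. The claim holds.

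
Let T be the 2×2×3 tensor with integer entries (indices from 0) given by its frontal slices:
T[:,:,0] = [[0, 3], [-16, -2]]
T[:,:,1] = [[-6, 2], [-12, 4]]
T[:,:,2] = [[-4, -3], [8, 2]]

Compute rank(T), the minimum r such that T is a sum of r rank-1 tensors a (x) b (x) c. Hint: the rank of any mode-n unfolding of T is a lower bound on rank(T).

Lower bound: the mode-3 unfolding of T (rows indexed by k, columns by (i,j) = (0,0), (0,1), (1,0), (1,1)) is [[0, 3, -16, -2], [-6, 2, -12, 4], [-4, -3, 8, 2]].
There the 3×3 minor on rows k ∈ {0, 1, 2}, columns (i,j) ∈ {(0,0), (0,1), (1,0)} is det [[0, 3, -16], [-6, 2, -12], [-4, -3, 8]] = -128 ≠ 0, so this unfolding has rank ≥ 3; CP rank is at least every unfolding rank, so rank(T) ≥ 3. (This is only a lower bound: in general the CP rank may exceed every unfolding rank, so we still need to exhibit 3 rank-1 terms summing to T.)
Upper bound: T is a sum of 3 rank-1 terms, T = (1, -2) (x) (2, 1) (x) (2, 0, -2) + (1, 2) (x) (1, 0) (x) (-2, -2, -2) + (1, 2) (x) (2, -1) (x) (-1, -2, 1) (one valid choice — decompositions are not unique — normalised so each a, b is primitive with positive first nonzero entry; check it by expanding all entries), so rank(T) ≤ 3.
These bounds meet, so rank(T) = 3.

3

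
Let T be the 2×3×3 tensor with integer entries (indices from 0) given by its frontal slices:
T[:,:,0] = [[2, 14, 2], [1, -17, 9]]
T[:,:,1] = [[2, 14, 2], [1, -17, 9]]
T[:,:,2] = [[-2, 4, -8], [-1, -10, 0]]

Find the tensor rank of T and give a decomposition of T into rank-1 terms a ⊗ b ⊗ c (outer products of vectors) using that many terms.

rank(T) = 2

Lower bound: the mode-3 unfolding of T (rows indexed by k, columns by (i,j) = (0,0), (0,1), (0,2), (1,0), (1,1), (1,2)) is [[2, 14, 2, 1, -17, 9], [2, 14, 2, 1, -17, 9], [-2, 4, -8, -1, -10, 0]].
There the 2×2 minor on rows k ∈ {0, 2}, columns (i,j) ∈ {(0,0), (0,1)} is det [[2, 14], [-2, 4]] = 36 ≠ 0, so this unfolding has rank ≥ 2; CP rank is at least every unfolding rank, so rank(T) ≥ 2. (This is only a lower bound: in general the CP rank may exceed every unfolding rank, so we still need to exhibit 2 rank-1 terms summing to T.)
Upper bound — finding two terms. Write S_k = T[:,:,k] for the frontal slices: S₀ = [[2, 14, 2], [1, -17, 9]], S₁ = [[2, 14, 2], [1, -17, 9]], S₂ = [[-2, 4, -8], [-1, -10, 0]].
If T = a₁ ⊗ b₁ ⊗ c₁ + a₂ ⊗ b₂ ⊗ c₂ then each S_k = c₁[k]·a₁b₁ᵀ + c₂[k]·a₂b₂ᵀ. S₀ and S₂ are linearly independent, so a₁b₁ᵀ and a₂b₂ᵀ must span the same plane of matrices: they are the rank-1 matrices of the form x·S₀ + y·S₂.
The 2×2 minor of x·S₀ + y·S₂ on rows {0,1}, columns {0,1} is −48·x² + 24·xy + 24·y² = (-24)·(x − y)(2·x + y), vanishing at (x:y) = (1:1) and (1:-2).
M₁ = S₀ + S₂ = [[0, 18, -6], [0, -27, 9]] = 3·[2, -3][0, 3, -1]ᵀ and M₂ = S₀ − 2·S₂ = [[6, 6, 18], [3, 3, 9]] = 3·[2, 1][1, 1, 3]ᵀ, so take a₁ = [2, -3], b₁ = [0, 3, -1], a₂ = [2, 1], b₂ = [1, 1, 3].
Each slice is an integer combination of E₁ = a₁b₁ᵀ and E₂ = a₂b₂ᵀ: S₀ = 2·E₁ + E₂, S₁ = 2·E₁ + E₂, S₂ = E₁ − E₂; reading off coefficients, c₁ = [2, 2, 1] and c₂ = [1, 1, -1].
Hence T = [2, -3] ⊗ [0, 3, -1] ⊗ [2, 2, 1] + [2, 1] ⊗ [1, 1, 3] ⊗ [1, 1, -1], so rank(T) ≤ 2.
These bounds meet, so rank(T) = 2.
Check entry T[1,1,2] = -10: (-3)·(3)·(1) + (1)·(1)·(-1) = -10.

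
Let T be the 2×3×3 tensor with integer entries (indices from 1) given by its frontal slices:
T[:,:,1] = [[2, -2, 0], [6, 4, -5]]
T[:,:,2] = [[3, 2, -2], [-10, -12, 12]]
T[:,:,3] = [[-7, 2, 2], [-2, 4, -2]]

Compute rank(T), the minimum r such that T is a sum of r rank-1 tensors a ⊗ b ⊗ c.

3

Lower bound: in the mode-2 unfolding of T (rows indexed by j, columns by (i,k)) the 3×3 minor on rows j ∈ {1, 2, 3}, columns (i,k) ∈ {(1,1), (1,2), (2,1)} is det [[2, 3, 6], [-2, 2, 4], [0, -2, -5]] = -10 ≠ 0, so that unfolding has rank ≥ 3 and hence rank(T) ≥ 3 (CP rank is at least every unfolding rank, though it can be larger).
Upper bound: T is a sum of 3 rank-1 terms, T = [1, -2] ⊗ [1, 1, -1] ⊗ [-2, 4, 0] + [1, 2] ⊗ [1, 2, -2] ⊗ [0, -1, 1] + [2, 1] ⊗ [2, 0, -1] ⊗ [1, 0, -2] (written with every a and b primitive with positive leading entry and the scale carried by c; CP decompositions are not unique, and this one is verified by expanding entrywise), so rank(T) ≤ 3.
These bounds meet, so rank(T) = 3.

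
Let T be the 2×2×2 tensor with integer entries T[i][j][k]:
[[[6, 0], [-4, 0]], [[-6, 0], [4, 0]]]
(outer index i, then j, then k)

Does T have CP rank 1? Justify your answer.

The mode-1 fibre T[:,0,0] = [6, -6] gives a = (1, -1) (primitive direction); the mode-2 fibre T[0,:,0] = [6, -4] gives b = (3, -2); then c[k] = T[0,0,k] / (a[0]·b[0]) = [6, 0] / 3 = (2, 0).
Expanding (1, -1) ⊗ (3, -2) ⊗ (2, 0) reproduces all 8 entries of T, so T = (1, -1) ⊗ (3, -2) ⊗ (2, 0) and rank(T) ≤ 1.
Equivalently every frontal slice T[:,:,k] is c[k] times the rank-1 matrix (1, -1) ⊗ (3, -2). So T has rank 1 (it is nonzero).

Yes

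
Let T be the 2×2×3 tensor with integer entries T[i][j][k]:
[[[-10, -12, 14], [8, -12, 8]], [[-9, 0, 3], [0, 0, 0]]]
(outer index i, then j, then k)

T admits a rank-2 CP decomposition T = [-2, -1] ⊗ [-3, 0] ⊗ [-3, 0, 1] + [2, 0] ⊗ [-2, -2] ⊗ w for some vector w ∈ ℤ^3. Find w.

Subtract the known terms from T to get the rank-1 residual R = [2, 0] ⊗ [-2, -2] ⊗ w, so R[i,j,k] = a[i]·b[j]·w[k]. Pick indices with nonzero a[0]·b[0] = (2)·(-2) = -4. Only the fibre through (0,0,·) is needed: R[0,0,:] = T[0,0,:] − Σₗ aₗ[0]bₗ[0]cₗ = [-10, -12, 14] − (-2)·(-3)·[-3, 0, 1] = [8, -12, 8]. Then w[k] = R[0,0,k] / -4 for each k, giving w = [8, -12, 8] / -4 = [-2, 3, -2].

w = [-2, 3, -2]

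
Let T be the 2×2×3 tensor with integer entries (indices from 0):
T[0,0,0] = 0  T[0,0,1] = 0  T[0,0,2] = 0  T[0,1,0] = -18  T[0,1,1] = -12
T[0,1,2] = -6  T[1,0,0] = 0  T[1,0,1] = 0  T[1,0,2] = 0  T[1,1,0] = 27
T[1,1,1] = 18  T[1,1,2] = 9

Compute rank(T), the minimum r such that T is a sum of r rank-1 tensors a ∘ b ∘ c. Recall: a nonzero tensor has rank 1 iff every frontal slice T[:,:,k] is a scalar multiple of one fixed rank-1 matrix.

1

Lower bound: T ≠ 0 (e.g. T[0,1,0] = -18), so rank(T) ≥ 1.
Upper bound: if T = a ∘ b ∘ c then every fibre of T is a multiple of the corresponding factor, so read the factors off the fibres through the nonzero entry T[0,1,0] = -18.
The mode-1 fibre T[:,1,0] = [-18, 27] gives a = [2, -3] (primitive direction); the mode-2 fibre T[0,:,0] = [0, -18] gives b = [0, 1]; then c[k] = T[0,1,k] / (a[0]·b[1]) = [-18, -12, -6] / 2 = [-9, -6, -3].
Expanding [2, -3] ∘ [0, 1] ∘ [-9, -6, -3] reproduces all 12 entries of T, so T = [2, -3] ∘ [0, 1] ∘ [-9, -6, -3] and rank(T) ≤ 1.
These bounds meet, so rank(T) = 1.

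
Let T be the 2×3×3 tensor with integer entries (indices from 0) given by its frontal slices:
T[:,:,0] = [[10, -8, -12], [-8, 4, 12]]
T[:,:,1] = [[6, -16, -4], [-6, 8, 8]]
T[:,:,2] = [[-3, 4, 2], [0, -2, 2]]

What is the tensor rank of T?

3

Lower bound: the mode-2 unfolding of T (rows indexed by j, columns by (i,k) = (0,0), (0,1), (0,2), (1,0), (1,1), (1,2)) is [[10, 6, -3, -8, -6, 0], [-8, -16, 4, 4, 8, -2], [-12, -4, 2, 12, 8, 2]].
There the 3×3 minor on rows j ∈ {0, 1, 2}, columns (i,k) ∈ {(0,0), (0,1), (0,2)} is det [[10, 6, -3], [-8, -16, 4], [-12, -4, 2]] = 128 ≠ 0, so this unfolding has rank ≥ 3; CP rank is at least every unfolding rank, so rank(T) ≥ 3. (Flattening ranks never certify an upper bound on CP rank; for that we must actually write T with 3 rank-1 terms.)
Upper bound: T is a sum of 3 rank-1 terms, T = [1, -2] (x) [1, 0, -2] (x) [2, 2, 1] + [2, -1] (x) [1, -1, -1] (x) [4, 4, -2] + [2, -1] (x) [1, 2, -2] (x) [0, -2, 0] (written with every a and b primitive with positive leading entry and the scale carried by c; CP decompositions are not unique, and this one is verified by expanding entrywise), so rank(T) ≤ 3.
These bounds meet, so rank(T) = 3.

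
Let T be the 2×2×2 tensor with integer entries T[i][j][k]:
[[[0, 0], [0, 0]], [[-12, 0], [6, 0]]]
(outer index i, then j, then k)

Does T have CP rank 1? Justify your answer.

Yes

The mode-1 fibre T[:,0,0] = [0, -12] gives a = [0, 1] (primitive direction); the mode-2 fibre T[1,:,0] = [-12, 6] gives b = [2, -1]; then c[k] = T[1,0,k] / (a[1]·b[0]) = [-12, 0] / 2 = [-6, 0].
Expanding [0, 1] (x) [2, -1] (x) [-6, 0] reproduces all 8 entries of T, so T = [0, 1] (x) [2, -1] (x) [-6, 0] and rank(T) ≤ 1.
Equivalently every frontal slice T[:,:,k] is c[k] times the rank-1 matrix [0, 1] (x) [2, -1]. So T has rank 1 (it is nonzero).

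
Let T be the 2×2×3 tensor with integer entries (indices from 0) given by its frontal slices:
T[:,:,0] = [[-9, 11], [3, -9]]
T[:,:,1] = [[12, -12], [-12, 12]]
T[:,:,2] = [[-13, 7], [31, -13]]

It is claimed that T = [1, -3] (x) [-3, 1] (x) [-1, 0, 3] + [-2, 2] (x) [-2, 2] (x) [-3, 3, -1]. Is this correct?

Reconstruct entrywise from the claimed factors. For example, T[1,0,0] = 3 and Σₗ aₗ[1]bₗ[0]cₗ[0] = (-3)·(-3)·(-1) + (2)·(-2)·(-3) = 3; checking all 12 entries, every one matches. The claim holds.

Yes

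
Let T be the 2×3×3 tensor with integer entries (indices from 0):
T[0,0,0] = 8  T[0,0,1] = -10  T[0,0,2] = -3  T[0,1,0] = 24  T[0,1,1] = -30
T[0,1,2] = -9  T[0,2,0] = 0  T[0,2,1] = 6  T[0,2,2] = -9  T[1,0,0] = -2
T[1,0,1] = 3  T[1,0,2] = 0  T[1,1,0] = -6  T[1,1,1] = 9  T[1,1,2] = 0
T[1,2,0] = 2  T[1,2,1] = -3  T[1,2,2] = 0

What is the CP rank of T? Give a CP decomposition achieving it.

Lower bound: the mode-2 unfolding of T (rows indexed by j, columns by (i,k) = (0,0), (0,1), (0,2), (1,0), (1,1), (1,2)) is [[8, -10, -3, -2, 3, 0], [24, -30, -9, -6, 9, 0], [0, 6, -9, 2, -3, 0]].
There the 2×2 minor on rows j ∈ {0, 2}, columns (i,k) ∈ {(0,0), (0,1)} is det [[8, -10], [0, 6]] = 48 ≠ 0, so this unfolding has rank ≥ 2; CP rank is at least every unfolding rank, so rank(T) ≥ 2. (Unfolding ranks only ever bound the CP rank from below — rank(T) can be strictly larger than all of them — so the matching upper bound has to come from an explicit 2-term decomposition.)
Upper bound — finding two terms. Write S_k = T[:,:,k] for the frontal slices: S₀ = [[8, 24, 0], [-2, -6, 2]], S₁ = [[-10, -30, 6], [3, 9, -3]], S₂ = [[-3, -9, -9], [0, 0, 0]].
If T = a₁ (x) b₁ (x) c₁ + a₂ (x) b₂ (x) c₂ then each S_k = c₁[k]·a₁b₁ᵀ + c₂[k]·a₂b₂ᵀ. S₀ and S₁ are linearly independent, so a₁b₁ᵀ and a₂b₂ᵀ must span the same plane of matrices: they are the rank-1 matrices of the form x·S₀ + y·S₁.
The 2×2 minor of x·S₀ + y·S₁ on rows {0,1}, columns {0,2} is 16·x² − 32·xy + 12·y² = 4·(2·x − 3·y)(2·x − y), vanishing at (x:y) = (3:2) and (1:2).
M₁ = 3·S₀ + 2·S₁ = [[4, 12, 12], [0, 0, 0]] = 4·[1, 0][1, 3, 3]ᵀ and M₂ = S₀ + 2·S₁ = [[-12, -36, 12], [4, 12, -4]] = (-4)·[3, -1][1, 3, -1]ᵀ, so take a₁ = [1, 0], b₁ = [1, 3, 3], a₂ = [3, -1], b₂ = [1, 3, -1].
Each slice is an integer combination of E₁ = a₁b₁ᵀ and E₂ = a₂b₂ᵀ: S₀ = 2·E₁ + 2·E₂, S₁ = −E₁ − 3·E₂, S₂ = −3·E₁; reading off coefficients, c₁ = [2, -1, -3] and c₂ = [2, -3, 0].
Hence T = [1, 0] (x) [1, 3, 3] (x) [2, -1, -3] + [3, -1] (x) [1, 3, -1] (x) [2, -3, 0], so rank(T) ≤ 2.
These bounds meet, so rank(T) = 2.

rank(T) = 2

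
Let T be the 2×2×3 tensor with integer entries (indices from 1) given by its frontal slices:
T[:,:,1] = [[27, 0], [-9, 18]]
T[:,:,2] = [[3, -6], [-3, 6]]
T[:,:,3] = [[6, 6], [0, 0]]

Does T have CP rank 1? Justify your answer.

No

The mode-1 unfolding of T (rows indexed by i, columns by (j,k) = (1,1), (1,2), (1,3), (2,1), (2,2), (2,3)) is [[27, 3, 6, 0, -6, 6], [-9, -3, 0, 18, 6, 0]].
There the 2×2 minor on rows i ∈ {1, 2}, columns (j,k) ∈ {(1,1), (1,2)} is det [[27, 3], [-9, -3]] = -54 ≠ 0, so this unfolding has rank ≥ 2; CP rank is at least every unfolding rank, so rank(T) ≥ 2.
In particular rank(T) ≥ 2 > 1, so T is not rank-1.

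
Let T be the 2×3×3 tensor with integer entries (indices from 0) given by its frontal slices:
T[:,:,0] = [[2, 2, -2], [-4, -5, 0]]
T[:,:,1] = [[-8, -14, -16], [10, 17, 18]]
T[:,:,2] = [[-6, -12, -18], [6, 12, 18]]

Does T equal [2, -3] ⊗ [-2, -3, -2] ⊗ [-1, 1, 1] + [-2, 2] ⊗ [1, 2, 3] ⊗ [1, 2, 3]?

Reconstruct entry (0,0,2) from the claimed factors: Σₗ aₗ[0]bₗ[0]cₗ[2] = (2)·(-2)·(1) + (-2)·(1)·(3) = -10, but T[0,0,2] = -6. The claim is false.

No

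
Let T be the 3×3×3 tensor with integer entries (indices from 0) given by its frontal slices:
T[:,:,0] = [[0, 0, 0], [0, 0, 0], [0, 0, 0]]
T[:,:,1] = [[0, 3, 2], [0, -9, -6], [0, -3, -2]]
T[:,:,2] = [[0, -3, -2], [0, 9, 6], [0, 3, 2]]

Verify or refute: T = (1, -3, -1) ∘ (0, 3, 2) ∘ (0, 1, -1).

Yes

Reconstruct entrywise from the claimed factors. For example, T[1,1,0] = 0 and Σₗ aₗ[1]bₗ[1]cₗ[0] = (-3)·(3)·(0) = 0; checking all 27 entries, every one matches. The claim holds.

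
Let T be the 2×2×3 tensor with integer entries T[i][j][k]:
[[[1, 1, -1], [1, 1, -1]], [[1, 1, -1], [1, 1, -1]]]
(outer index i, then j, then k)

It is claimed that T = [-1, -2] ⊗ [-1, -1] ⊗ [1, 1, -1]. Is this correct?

Reconstruct entry (1,0,0) from the claimed factors: Σₗ aₗ[1]bₗ[0]cₗ[0] = (-2)·(-1)·(1) = 2, but T[1,0,0] = 1. The claim is false.

No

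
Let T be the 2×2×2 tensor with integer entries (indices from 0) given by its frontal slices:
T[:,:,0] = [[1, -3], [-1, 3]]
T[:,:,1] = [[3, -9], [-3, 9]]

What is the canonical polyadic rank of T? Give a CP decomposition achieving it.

rank(T) = 1

Lower bound: T ≠ 0 (e.g. T[0,0,0] = 1), so rank(T) ≥ 1.
Upper bound: if T = a ⊗ b ⊗ c then every fibre of T is a multiple of the corresponding factor, so read the factors off the fibres through the nonzero entry T[0,0,0] = 1.
The mode-1 fibre T[:,0,0] = [1, -1] gives a = (1, -1) (primitive direction); the mode-2 fibre T[0,:,0] = [1, -3] gives b = (1, -3); then c[k] = T[0,0,k] / (a[0]·b[0]) = [1, 3] / 1 = (1, 3).
Expanding (1, -1) ⊗ (1, -3) ⊗ (1, 3) reproduces all 8 entries of T, so T = (1, -1) ⊗ (1, -3) ⊗ (1, 3) and rank(T) ≤ 1.
These bounds meet, so rank(T) = 1.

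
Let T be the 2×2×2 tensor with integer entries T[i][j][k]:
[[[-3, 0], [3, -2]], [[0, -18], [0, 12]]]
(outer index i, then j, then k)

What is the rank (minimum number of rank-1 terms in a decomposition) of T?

2

Lower bound: in the mode-3 unfolding of T (rows indexed by k, columns by (i,j)) the 2×2 minor on rows k ∈ {0, 1}, columns (i,j) ∈ {(0,0), (0,1)} is det [[-3, 3], [0, -2]] = 6 ≠ 0, so that unfolding has rank ≥ 2 and hence rank(T) ≥ 2 (CP rank is at least every unfolding rank, though it can be larger).
Upper bound: with S_k = T[:,:,k], the two rank-1 terms a₁b₁ᵀ, a₂b₂ᵀ are the rank-1 members of the pencil x·S₀ + y·S₁.
det(x·S₀ + y·S₁) is 18·xy − 36·y² = 18·(x − 2·y)(y), vanishing at (x:y) = (2:1) and (1:0).
M₁ = 2·S₀ + S₁ = [[-6, 4], [-18, 12]] = (-2)·(1, 3)(3, -2)ᵀ and M₂ = S₀ = [[-3, 3], [0, 0]] = (-3)·(1, 0)(1, -1)ᵀ, so take a₁ = (1, 3), b₁ = (3, -2), a₂ = (1, 0), b₂ = (1, -1).
Each slice is an integer combination of E₁ = a₁b₁ᵀ and E₂ = a₂b₂ᵀ: S₀ = −3·E₂, S₁ = −2·E₁ + 6·E₂; reading off coefficients, c₁ = (0, -2) and c₂ = (-3, 6).
Hence T = (1, 3) ⊗ (3, -2) ⊗ (0, -2) + (1, 0) ⊗ (1, -1) ⊗ (-3, 6), so rank(T) ≤ 2.
These bounds meet, so rank(T) = 2.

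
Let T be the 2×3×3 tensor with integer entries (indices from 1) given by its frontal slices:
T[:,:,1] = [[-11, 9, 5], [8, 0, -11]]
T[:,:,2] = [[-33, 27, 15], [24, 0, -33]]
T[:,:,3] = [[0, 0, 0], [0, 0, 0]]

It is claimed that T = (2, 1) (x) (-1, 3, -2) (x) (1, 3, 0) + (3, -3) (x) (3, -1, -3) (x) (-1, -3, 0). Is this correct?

Reconstruct entrywise from the claimed factors. For example, T[1,2,3] = 0 and Σₗ aₗ[1]bₗ[2]cₗ[3] = (2)·(3)·(0) + (3)·(-1)·(0) = 0; checking all 18 entries, every one matches. The claim holds.

Yes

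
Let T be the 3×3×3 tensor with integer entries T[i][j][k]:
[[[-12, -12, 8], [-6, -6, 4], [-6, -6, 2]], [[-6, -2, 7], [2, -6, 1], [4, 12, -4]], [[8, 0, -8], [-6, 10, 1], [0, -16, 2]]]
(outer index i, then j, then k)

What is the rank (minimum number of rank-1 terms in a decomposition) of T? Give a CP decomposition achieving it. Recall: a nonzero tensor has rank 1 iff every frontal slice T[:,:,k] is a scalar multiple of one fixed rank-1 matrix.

rank(T) = 3

Lower bound: in the mode-2 unfolding of T (rows indexed by j, columns by (i,k)) the 3×3 minor on rows j ∈ {0, 1, 2}, columns (i,k) ∈ {(0,0), (0,2), (1,0)} is det [[-12, 8, -6], [-6, 4, 2], [-6, 2, 4]] = -120 ≠ 0, so that unfolding has rank ≥ 3 and hence rank(T) ≥ 3 (CP rank is at least every unfolding rank, though it can be larger).
Upper bound: T is a sum of 3 rank-1 terms, T = [0, 1, -2] ⊗ [1, -2, 2] ⊗ [-2, 2, 1] + [1, 2, -2] ⊗ [2, 1, -1] ⊗ [-2, -2, 2] + [2, -1, 1] ⊗ [2, 1, 2] ⊗ [-2, -2, 1] (one valid choice — decompositions are not unique — normalised so each a, b is primitive with positive first nonzero entry; check it by expanding all entries), so rank(T) ≤ 3.
These bounds meet, so rank(T) = 3.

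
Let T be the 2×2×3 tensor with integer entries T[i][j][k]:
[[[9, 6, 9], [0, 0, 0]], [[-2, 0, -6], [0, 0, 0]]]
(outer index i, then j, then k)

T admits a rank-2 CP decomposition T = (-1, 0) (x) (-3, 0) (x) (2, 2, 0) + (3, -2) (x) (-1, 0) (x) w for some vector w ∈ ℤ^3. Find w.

w = (-1, 0, -3)

Subtract the known terms from T to get the rank-1 residual R = (3, -2) (x) (-1, 0) (x) w, so R[i,j,k] = a[i]·b[j]·w[k]. Pick indices with nonzero a[0]·b[0] = (3)·(-1) = -3. Only the fibre through (0,0,·) is needed: R[0,0,:] = T[0,0,:] − Σₗ aₗ[0]bₗ[0]cₗ = [9, 6, 9] − (-1)·(-3)·(2, 2, 0) = [3, 0, 9]. Then w[k] = R[0,0,k] / -3 for each k, giving w = [3, 0, 9] / -3 = (-1, 0, -3).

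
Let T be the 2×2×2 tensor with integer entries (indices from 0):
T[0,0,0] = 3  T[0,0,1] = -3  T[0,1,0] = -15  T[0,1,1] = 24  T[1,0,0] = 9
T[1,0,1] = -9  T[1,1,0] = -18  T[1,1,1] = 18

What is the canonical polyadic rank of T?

2

Lower bound: the mode-1 unfolding of T (rows indexed by i, columns by (j,k) = (0,0), (0,1), (1,0), (1,1)) is [[3, -3, -15, 24], [9, -9, -18, 18]].
There the 2×2 minor on rows i ∈ {0, 1}, columns (j,k) ∈ {(0,0), (1,0)} is det [[3, -15], [9, -18]] = 81 ≠ 0, so this unfolding has rank ≥ 2; CP rank is at least every unfolding rank, so rank(T) ≥ 2. (This is only a lower bound: in general the CP rank may exceed every unfolding rank, so we still need to exhibit 2 rank-1 terms summing to T.)
Upper bound — finding two terms. Write S_k = T[:,:,k] for the frontal slices: S₀ = [[3, -15], [9, -18]], S₁ = [[-3, 24], [-9, 18]].
If T = a₁ ⊗ b₁ ⊗ c₁ + a₂ ⊗ b₂ ⊗ c₂ then each S_k = c₁[k]·a₁b₁ᵀ + c₂[k]·a₂b₂ᵀ. S₀ and S₁ are linearly independent, so a₁b₁ᵀ and a₂b₂ᵀ must span the same plane of matrices: they are the rank-1 matrices of the form x·S₀ + y·S₁.
det(x·S₀ + y·S₁) is 81·x² − 243·xy + 162·y² = 81·(x − 2·y)(x − y), vanishing at (x:y) = (2:1) and (1:1).
M₁ = 2·S₀ + S₁ = [[3, -6], [9, -18]] = 3·[1, 3][1, -2]ᵀ and M₂ = S₀ + S₁ = [[0, 9], [0, 0]] = 9·[1, 0][0, 1]ᵀ, so take a₁ = [1, 3], b₁ = [1, -2], a₂ = [1, 0], b₂ = [0, 1].
Each slice is an integer combination of E₁ = a₁b₁ᵀ and E₂ = a₂b₂ᵀ: S₀ = 3·E₁ − 9·E₂, S₁ = −3·E₁ + 18·E₂; reading off coefficients, c₁ = [3, -3] and c₂ = [-9, 18].
Hence T = [1, 3] ⊗ [1, -2] ⊗ [3, -3] + [1, 0] ⊗ [0, 1] ⊗ [-9, 18], so rank(T) ≤ 2.
These bounds meet, so rank(T) = 2.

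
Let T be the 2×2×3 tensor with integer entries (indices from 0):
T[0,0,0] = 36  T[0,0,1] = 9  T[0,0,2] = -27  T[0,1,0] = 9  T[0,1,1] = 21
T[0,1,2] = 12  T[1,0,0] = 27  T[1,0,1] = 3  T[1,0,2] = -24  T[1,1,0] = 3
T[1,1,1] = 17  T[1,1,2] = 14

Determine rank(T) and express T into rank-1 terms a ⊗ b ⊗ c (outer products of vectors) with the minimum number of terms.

Lower bound: the mode-2 unfolding of T (rows indexed by j, columns by (i,k) = (0,0), (0,1), (0,2), (1,0), (1,1), (1,2)) is [[36, 9, -27, 27, 3, -24], [9, 21, 12, 3, 17, 14]].
There the 2×2 minor on rows j ∈ {0, 1}, columns (i,k) ∈ {(0,0), (0,1)} is det [[36, 9], [9, 21]] = 675 ≠ 0, so this unfolding has rank ≥ 2; CP rank is at least every unfolding rank, so rank(T) ≥ 2. (This is only a lower bound: in general the CP rank may exceed every unfolding rank, so we still need to exhibit 2 rank-1 terms summing to T.)
Upper bound — finding two terms. Write S_k = T[:,:,k] for the frontal slices: S₀ = [[36, 9], [27, 3]], S₁ = [[9, 21], [3, 17]], S₂ = [[-27, 12], [-24, 14]].
If T = a₁ ⊗ b₁ ⊗ c₁ + a₂ ⊗ b₂ ⊗ c₂ then each S_k = c₁[k]·a₁b₁ᵀ + c₂[k]·a₂b₂ᵀ. S₀ and S₁ are linearly independent, so a₁b₁ᵀ and a₂b₂ᵀ must span the same plane of matrices: they are the rank-1 matrices of the form x·S₀ + y·S₁.
det(x·S₀ + y·S₁) is −135·x² + 45·xy + 90·y² = (-45)·(3·x + 2·y)(x − y), vanishing at (x:y) = (2:-3) and (1:1).
M₁ = 2·S₀ − 3·S₁ = [[45, -45], [45, -45]] = 45·(1, 1)(1, -1)ᵀ and M₂ = S₀ + S₁ = [[45, 30], [30, 20]] = 5·(3, 2)(3, 2)ᵀ, so take a₁ = (1, 1), b₁ = (1, -1), a₂ = (3, 2), b₂ = (3, 2).
Each slice is an integer combination of E₁ = a₁b₁ᵀ and E₂ = a₂b₂ᵀ: S₀ = 9·E₁ + 3·E₂, S₁ = −9·E₁ + 2·E₂, S₂ = −18·E₁ − E₂; reading off coefficients, c₁ = (9, -9, -18) and c₂ = (3, 2, -1).
Hence T = (1, 1) ⊗ (1, -1) ⊗ (9, -9, -18) + (3, 2) ⊗ (3, 2) ⊗ (3, 2, -1), so rank(T) ≤ 2.
These bounds meet, so rank(T) = 2.
Check entry T[0,1,2] = 12: (1)·(-1)·(-18) + (3)·(2)·(-1) = 12.

rank(T) = 2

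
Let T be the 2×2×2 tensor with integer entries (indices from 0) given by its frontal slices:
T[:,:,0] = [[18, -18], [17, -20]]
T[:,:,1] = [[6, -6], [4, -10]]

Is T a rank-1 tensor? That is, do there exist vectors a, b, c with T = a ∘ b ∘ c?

The mode-1 unfolding of T (rows indexed by i, columns by (j,k) = (0,0), (0,1), (1,0), (1,1)) is [[18, 6, -18, -6], [17, 4, -20, -10]].
There the 2×2 minor on rows i ∈ {0, 1}, columns (j,k) ∈ {(0,0), (0,1)} is det [[18, 6], [17, 4]] = -30 ≠ 0, so this unfolding has rank ≥ 2; CP rank is at least every unfolding rank, so rank(T) ≥ 2.
In particular rank(T) ≥ 2 > 1, so T is not rank-1.

No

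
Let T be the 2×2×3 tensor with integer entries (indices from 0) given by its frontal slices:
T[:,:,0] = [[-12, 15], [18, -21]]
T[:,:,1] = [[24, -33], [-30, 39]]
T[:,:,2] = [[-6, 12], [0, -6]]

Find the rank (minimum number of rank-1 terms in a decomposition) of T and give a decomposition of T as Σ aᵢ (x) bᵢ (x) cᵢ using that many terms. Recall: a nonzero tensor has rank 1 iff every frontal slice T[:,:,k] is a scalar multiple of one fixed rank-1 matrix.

rank(T) = 2

Lower bound: the mode-1 unfolding of T (rows indexed by i, columns by (j,k) = (0,0), (0,1), (0,2), (1,0), (1,1), (1,2)) is [[-12, 24, -6, 15, -33, 12], [18, -30, 0, -21, 39, -6]].
There the 2×2 minor on rows i ∈ {0, 1}, columns (j,k) ∈ {(0,0), (0,1)} is det [[-12, 24], [18, -30]] = -72 ≠ 0, so this unfolding has rank ≥ 2; CP rank is at least every unfolding rank, so rank(T) ≥ 2. (This is only a lower bound: in general the CP rank may exceed every unfolding rank, so we still need to exhibit 2 rank-1 terms summing to T.)
Upper bound — finding two terms. Write S_k = T[:,:,k] for the frontal slices: S₀ = [[-12, 15], [18, -21]], S₁ = [[24, -33], [-30, 39]], S₂ = [[-6, 12], [0, -6]].
If T = a₁ (x) b₁ (x) c₁ + a₂ (x) b₂ (x) c₂ then each S_k = c₁[k]·a₁b₁ᵀ + c₂[k]·a₂b₂ᵀ. S₀ and S₁ are linearly independent, so a₁b₁ᵀ and a₂b₂ᵀ must span the same plane of matrices: they are the rank-1 matrices of the form x·S₀ + y·S₁.
det(x·S₀ + y·S₁) is −18·x² + 72·xy − 54·y² = (-18)·(x − 3·y)(x − y), vanishing at (x:y) = (3:1) and (1:1).
M₁ = 3·S₀ + S₁ = [[-12, 12], [24, -24]] = (-12)·(1, -2)(1, -1)ᵀ and M₂ = S₀ + S₁ = [[12, -18], [-12, 18]] = 6·(1, -1)(2, -3)ᵀ, so take a₁ = (1, -2), b₁ = (1, -1), a₂ = (1, -1), b₂ = (2, -3).
Each slice is an integer combination of E₁ = a₁b₁ᵀ and E₂ = a₂b₂ᵀ: S₀ = −6·E₁ − 3·E₂, S₁ = 6·E₁ + 9·E₂, S₂ = 6·E₁ − 6·E₂; reading off coefficients, c₁ = (-6, 6, 6) and c₂ = (-3, 9, -6).
Hence T = (1, -2) (x) (1, -1) (x) (-6, 6, 6) + (1, -1) (x) (2, -3) (x) (-3, 9, -6), so rank(T) ≤ 2.
These bounds meet, so rank(T) = 2.
Check entry T[1,1,0] = -21: (-2)·(-1)·(-6) + (-1)·(-3)·(-3) = -21.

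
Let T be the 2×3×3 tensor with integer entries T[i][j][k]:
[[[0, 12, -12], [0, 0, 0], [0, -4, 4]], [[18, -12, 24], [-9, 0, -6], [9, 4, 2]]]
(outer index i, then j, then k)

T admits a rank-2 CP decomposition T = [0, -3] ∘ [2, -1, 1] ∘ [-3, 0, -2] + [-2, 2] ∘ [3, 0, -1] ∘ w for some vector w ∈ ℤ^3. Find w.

Subtract the known terms from T to get the rank-1 residual R = [-2, 2] ∘ [3, 0, -1] ∘ w, so R[i,j,k] = a[i]·b[j]·w[k]. Pick indices with nonzero a[0]·b[0] = (-2)·(3) = -6. Only the fibre through (0,0,·) is needed: R[0,0,:] = T[0,0,:] − Σₗ aₗ[0]bₗ[0]cₗ = [0, 12, -12] − (0)·(2)·[-3, 0, -2] = [0, 12, -12]. Then w[k] = R[0,0,k] / -6 for each k, giving w = [0, 12, -12] / -6 = [0, -2, 2].

w = [0, -2, 2]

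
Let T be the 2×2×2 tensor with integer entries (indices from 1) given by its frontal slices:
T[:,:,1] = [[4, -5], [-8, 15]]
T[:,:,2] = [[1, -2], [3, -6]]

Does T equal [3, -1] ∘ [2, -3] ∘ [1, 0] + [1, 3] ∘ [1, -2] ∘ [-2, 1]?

Reconstruct entrywise from the claimed factors. For example, T[1,2,2] = -2 and Σₗ aₗ[1]bₗ[2]cₗ[2] = (3)·(-3)·(0) + (1)·(-2)·(1) = -2; checking all 8 entries, every one matches. The claim holds.

Yes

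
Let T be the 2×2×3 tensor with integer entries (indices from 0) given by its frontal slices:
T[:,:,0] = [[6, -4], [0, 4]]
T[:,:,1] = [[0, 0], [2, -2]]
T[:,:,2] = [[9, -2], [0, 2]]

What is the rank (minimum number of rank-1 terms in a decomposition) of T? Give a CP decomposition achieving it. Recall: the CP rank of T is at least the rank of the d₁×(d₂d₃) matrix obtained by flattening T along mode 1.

rank(T) = 3

Lower bound: in the mode-3 unfolding of T (rows indexed by k, columns by (i,j)) the 3×3 minor on rows k ∈ {0, 1, 2}, columns (i,j) ∈ {(0,0), (0,1), (1,0)} is det [[6, -4, 0], [0, 0, 2], [9, -2, 0]] = -48 ≠ 0, so that unfolding has rank ≥ 3 and hence rank(T) ≥ 3 (CP rank is at least every unfolding rank, though it can be larger).
Upper bound: T is a sum of 3 rank-1 terms, T = [0, 1] ⊗ [1, -1] ⊗ [4, 2, 2] + [1, -2] ⊗ [1, -2] ⊗ [2, 0, 1] + [1, 0] ⊗ [1, 0] ⊗ [4, 0, 8] (written with every a and b primitive with positive leading entry and the scale carried by c; CP decompositions are not unique, and this one is verified by expanding entrywise), so rank(T) ≤ 3.
These bounds meet, so rank(T) = 3.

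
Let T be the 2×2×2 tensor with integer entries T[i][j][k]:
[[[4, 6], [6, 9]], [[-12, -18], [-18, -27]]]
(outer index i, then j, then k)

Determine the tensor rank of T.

1

Lower bound: T ≠ 0 (e.g. T[0,0,0] = 4), so rank(T) ≥ 1.
Upper bound: if T = a ⊗ b ⊗ c then every fibre of T is a multiple of the corresponding factor, so read the factors off the fibres through the nonzero entry T[0,0,0] = 4.
The mode-1 fibre T[:,0,0] = [4, -12] gives a = [1, -3] (primitive direction); the mode-2 fibre T[0,:,0] = [4, 6] gives b = [2, 3]; then c[k] = T[0,0,k] / (a[0]·b[0]) = [4, 6] / 2 = [2, 3].
Expanding [1, -3] ⊗ [2, 3] ⊗ [2, 3] reproduces all 8 entries of T, so T = [1, -3] ⊗ [2, 3] ⊗ [2, 3] and rank(T) ≤ 1.
These bounds meet, so rank(T) = 1.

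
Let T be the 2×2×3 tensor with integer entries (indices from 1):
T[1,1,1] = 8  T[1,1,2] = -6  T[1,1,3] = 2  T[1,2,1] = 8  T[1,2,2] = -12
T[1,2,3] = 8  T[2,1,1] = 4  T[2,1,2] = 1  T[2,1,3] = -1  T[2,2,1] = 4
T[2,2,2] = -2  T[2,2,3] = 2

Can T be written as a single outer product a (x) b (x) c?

No

The mode-3 unfolding of T (rows indexed by k, columns by (i,j) = (1,1), (1,2), (2,1), (2,2)) is [[8, 8, 4, 4], [-6, -12, 1, -2], [2, 8, -1, 2]].
There the 3×3 minor on rows k ∈ {1, 2, 3}, columns (i,j) ∈ {(1,1), (1,2), (2,1)} is det [[8, 8, 4], [-6, -12, 1], [2, 8, -1]] = -96 ≠ 0, so this unfolding has rank ≥ 3; CP rank is at least every unfolding rank, so rank(T) ≥ 3.
In particular rank(T) ≥ 3 > 1, so T is not rank-1.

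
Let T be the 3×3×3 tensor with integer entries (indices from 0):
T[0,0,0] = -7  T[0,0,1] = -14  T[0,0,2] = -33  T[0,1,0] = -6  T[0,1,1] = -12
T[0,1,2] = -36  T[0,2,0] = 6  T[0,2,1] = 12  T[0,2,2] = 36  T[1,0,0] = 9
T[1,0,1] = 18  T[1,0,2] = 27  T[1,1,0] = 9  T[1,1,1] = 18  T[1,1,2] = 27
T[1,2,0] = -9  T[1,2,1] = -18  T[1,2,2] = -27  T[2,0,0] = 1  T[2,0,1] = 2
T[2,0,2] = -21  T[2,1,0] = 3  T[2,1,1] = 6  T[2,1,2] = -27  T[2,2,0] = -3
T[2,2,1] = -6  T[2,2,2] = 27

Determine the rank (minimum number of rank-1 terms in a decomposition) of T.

2

Lower bound: the mode-1 unfolding of T (rows indexed by i, columns by (j,k) = (0,0), (0,1), (0,2), (1,0), (1,1), (1,2), (2,0), (2,1), (2,2)) is [[-7, -14, -33, -6, -12, -36, 6, 12, 36], [9, 18, 27, 9, 18, 27, -9, -18, -27], [1, 2, -21, 3, 6, -27, -3, -6, 27]].
There the 2×2 minor on rows i ∈ {0, 1}, columns (j,k) ∈ {(0,0), (0,2)} is det [[-7, -33], [9, 27]] = 108 ≠ 0, so this unfolding has rank ≥ 2; CP rank is at least every unfolding rank, so rank(T) ≥ 2. (Flattening ranks never certify an upper bound on CP rank; for that we must actually write T with 2 rank-1 terms.)
Upper bound — finding two terms. Write S_k = T[:,:,k] for the frontal slices: S₀ = [[-7, -6, 6], [9, 9, -9], [1, 3, -3]], S₁ = [[-14, -12, 12], [18, 18, -18], [2, 6, -6]], S₂ = [[-33, -36, 36], [27, 27, -27], [-21, -27, 27]].
If T = a₁ (x) b₁ (x) c₁ + a₂ (x) b₂ (x) c₂ then each S_k = c₁[k]·a₁b₁ᵀ + c₂[k]·a₂b₂ᵀ. S₀ and S₂ are linearly independent, so a₁b₁ᵀ and a₂b₂ᵀ must span the same plane of matrices: they are the rank-1 matrices of the form x·S₀ + y·S₂.
The 2×2 minor of x·S₀ + y·S₂ on rows {0,1}, columns {0,1} is −9·x² + 81·y² = (-9)·(x − 3·y)(x + 3·y), vanishing at (x:y) = (3:1) and (3:-1).
M₁ = 3·S₀ + S₂ = [[-54, -54, 54], [54, 54, -54], [-18, -18, 18]] = (-18)·[3, -3, 1][1, 1, -1]ᵀ and M₂ = 3·S₀ − S₂ = [[12, 18, -18], [0, 0, 0], [24, 36, -36]] = 6·[1, 0, 2][2, 3, -3]ᵀ, so take a₁ = [3, -3, 1], b₁ = [1, 1, -1], a₂ = [1, 0, 2], b₂ = [2, 3, -3].
Each slice is an integer combination of E₁ = a₁b₁ᵀ and E₂ = a₂b₂ᵀ: S₀ = −3·E₁ + E₂, S₁ = −6·E₁ + 2·E₂, S₂ = −9·E₁ − 3·E₂; reading off coefficients, c₁ = [-3, -6, -9] and c₂ = [1, 2, -3].
Hence T = [3, -3, 1] (x) [1, 1, -1] (x) [-3, -6, -9] + [1, 0, 2] (x) [2, 3, -3] (x) [1, 2, -3], so rank(T) ≤ 2.
These bounds meet, so rank(T) = 2.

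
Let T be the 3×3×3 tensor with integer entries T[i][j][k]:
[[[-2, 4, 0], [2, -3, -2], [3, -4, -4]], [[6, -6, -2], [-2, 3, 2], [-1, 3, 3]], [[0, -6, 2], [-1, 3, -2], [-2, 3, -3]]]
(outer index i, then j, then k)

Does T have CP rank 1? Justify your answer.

The mode-3 unfolding of T (rows indexed by k, columns by (i,j) = (0,0), (0,1), (0,2), (1,0), (1,1), (1,2), (2,0), (2,1), (2,2)) is [[-2, 2, 3, 6, -2, -1, 0, -1, -2], [4, -3, -4, -6, 3, 3, -6, 3, 3], [0, -2, -4, -2, 2, 3, 2, -2, -3]].
There the 3×3 minor on rows k ∈ {0, 1, 2}, columns (i,j) ∈ {(0,0), (0,1), (1,0)} is det [[-2, 2, 6], [4, -3, -6], [0, -2, -2]] = -20 ≠ 0, so this unfolding has rank ≥ 3; CP rank is at least every unfolding rank, so rank(T) ≥ 3.
In particular rank(T) ≥ 3 > 1, so T is not rank-1.

No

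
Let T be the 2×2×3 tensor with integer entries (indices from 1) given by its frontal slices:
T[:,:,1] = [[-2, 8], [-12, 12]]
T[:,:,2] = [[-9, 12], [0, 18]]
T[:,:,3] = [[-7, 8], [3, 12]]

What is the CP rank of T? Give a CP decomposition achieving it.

Lower bound: the mode-3 unfolding of T (rows indexed by k, columns by (i,j) = (1,1), (1,2), (2,1), (2,2)) is [[-2, 8, -12, 12], [-9, 12, 0, 18], [-7, 8, 3, 12]].
There the 2×2 minor on rows k ∈ {1, 2}, columns (i,j) ∈ {(1,1), (1,2)} is det [[-2, 8], [-9, 12]] = 48 ≠ 0, so this unfolding has rank ≥ 2; CP rank is at least every unfolding rank, so rank(T) ≥ 2. (Unfolding ranks only ever bound the CP rank from below — rank(T) can be strictly larger than all of them — so the matching upper bound has to come from an explicit 2-term decomposition.)
Upper bound — finding two terms. Write S_k = T[:,:,k] for the frontal slices: S₁ = [[-2, 8], [-12, 12]], S₂ = [[-9, 12], [0, 18]], S₃ = [[-7, 8], [3, 12]].
If T = a₁ (x) b₁ (x) c₁ + a₂ (x) b₂ (x) c₂ then each S_k = c₁[k]·a₁b₁ᵀ + c₂[k]·a₂b₂ᵀ. S₁ and S₂ are linearly independent, so a₁b₁ᵀ and a₂b₂ᵀ must span the same plane of matrices: they are the rank-1 matrices of the form x·S₁ + y·S₂.
det(x·S₁ + y·S₂) is 72·x² − 162·y² = 18·(2·x − 3·y)(2·x + 3·y), vanishing at (x:y) = (3:2) and (3:-2).
M₁ = 3·S₁ + 2·S₂ = [[-24, 48], [-36, 72]] = (-12)·[2, 3][1, -2]ᵀ and M₂ = 3·S₁ − 2·S₂ = [[12, 0], [-36, 0]] = 12·[1, -3][1, 0]ᵀ, so take a₁ = [2, 3], b₁ = [1, -2], a₂ = [1, -3], b₂ = [1, 0].
Each slice is an integer combination of E₁ = a₁b₁ᵀ and E₂ = a₂b₂ᵀ: S₁ = −2·E₁ + 2·E₂, S₂ = −3·E₁ − 3·E₂, S₃ = −2·E₁ − 3·E₂; reading off coefficients, c₁ = [-2, -3, -2] and c₂ = [2, -3, -3].
Hence T = [2, 3] (x) [1, -2] (x) [-2, -3, -2] + [1, -3] (x) [1, 0] (x) [2, -3, -3], so rank(T) ≤ 2.
These bounds meet, so rank(T) = 2.

rank(T) = 2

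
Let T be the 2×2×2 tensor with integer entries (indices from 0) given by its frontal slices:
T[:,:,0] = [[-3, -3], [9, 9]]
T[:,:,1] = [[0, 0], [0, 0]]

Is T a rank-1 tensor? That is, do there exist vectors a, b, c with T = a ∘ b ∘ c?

Yes

If T = a ∘ b ∘ c then every fibre of T is a multiple of the corresponding factor, so read the factors off the fibres through the nonzero entry T[0,0,0] = -3.
The mode-1 fibre T[:,0,0] = [-3, 9] gives a = (1, -3) (primitive direction); the mode-2 fibre T[0,:,0] = [-3, -3] gives b = (1, 1); then c[k] = T[0,0,k] / (a[0]·b[0]) = [-3, 0] / 1 = (-3, 0).
Expanding (1, -3) ∘ (1, 1) ∘ (-3, 0) reproduces all 8 entries of T, so T = (1, -3) ∘ (1, 1) ∘ (-3, 0) and rank(T) ≤ 1.
Equivalently every frontal slice T[:,:,k] is c[k] times the rank-1 matrix (1, -3) ∘ (1, 1). So T has rank 1 (it is nonzero).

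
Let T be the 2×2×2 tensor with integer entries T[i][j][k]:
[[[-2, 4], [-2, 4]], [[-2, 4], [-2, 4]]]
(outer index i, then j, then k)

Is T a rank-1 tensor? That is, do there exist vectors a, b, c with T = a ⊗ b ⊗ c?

The mode-1 fibre T[:,0,0] = [-2, -2] gives a = [1, 1] (primitive direction); the mode-2 fibre T[0,:,0] = [-2, -2] gives b = [1, 1]; then c[k] = T[0,0,k] / (a[0]·b[0]) = [-2, 4] / 1 = [-2, 4].
Expanding [1, 1] ⊗ [1, 1] ⊗ [-2, 4] reproduces all 8 entries of T, so T = [1, 1] ⊗ [1, 1] ⊗ [-2, 4] and rank(T) ≤ 1.
Equivalently every frontal slice T[:,:,k] is c[k] times the rank-1 matrix [1, 1] ⊗ [1, 1]. So T has rank 1 (it is nonzero).

Yes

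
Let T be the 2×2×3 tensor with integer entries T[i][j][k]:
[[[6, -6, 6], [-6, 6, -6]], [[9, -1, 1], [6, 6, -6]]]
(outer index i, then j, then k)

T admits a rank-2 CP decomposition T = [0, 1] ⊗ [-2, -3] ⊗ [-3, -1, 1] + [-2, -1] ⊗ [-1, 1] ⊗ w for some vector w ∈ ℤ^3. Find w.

w = [3, -3, 3]

Subtract the known terms from T to get the rank-1 residual R = [-2, -1] ⊗ [-1, 1] ⊗ w, so R[i,j,k] = a[i]·b[j]·w[k]. Pick indices with nonzero a[0]·b[0] = (-2)·(-1) = 2. Only the fibre through (0,0,·) is needed: R[0,0,:] = T[0,0,:] − Σₗ aₗ[0]bₗ[0]cₗ = [6, -6, 6] − (0)·(-2)·[-3, -1, 1] = [6, -6, 6]. Then w[k] = R[0,0,k] / 2 for each k, giving w = [6, -6, 6] / 2 = [3, -3, 3].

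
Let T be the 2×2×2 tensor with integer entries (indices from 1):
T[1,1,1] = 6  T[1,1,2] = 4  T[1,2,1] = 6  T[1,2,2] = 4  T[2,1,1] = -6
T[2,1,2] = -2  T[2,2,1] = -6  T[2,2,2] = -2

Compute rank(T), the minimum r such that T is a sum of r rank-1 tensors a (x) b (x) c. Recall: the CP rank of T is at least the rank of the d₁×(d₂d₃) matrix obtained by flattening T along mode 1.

2

Lower bound: the mode-3 unfolding of T (rows indexed by k, columns by (i,j) = (1,1), (1,2), (2,1), (2,2)) is [[6, 6, -6, -6], [4, 4, -2, -2]].
There the 2×2 minor on rows k ∈ {1, 2}, columns (i,j) ∈ {(1,1), (2,1)} is det [[6, -6], [4, -2]] = 12 ≠ 0, so this unfolding has rank ≥ 2; CP rank is at least every unfolding rank, so rank(T) ≥ 2. (This is only a lower bound: in general the CP rank may exceed every unfolding rank, so we still need to exhibit 2 rank-1 terms summing to T.)
Upper bound — finding two terms. Every mode-2 slice of T is a multiple of one matrix: T[:,j,:] = b[j]·M with b = (1, 1) and M = [[6, 4], [-6, -2]] (rows indexed by i, columns by k). So it suffices to write M as a sum of two rank-1 matrices.
Splitting M by its rows (i = 1, 2), M = (1, 0)(6, 4)ᵀ + (0, 1)(-6, -2)ᵀ.
Hence T = (1, 0) (x) (1, 1) (x) (6, 4) + (0, 1) (x) (1, 1) (x) (-6, -2), so rank(T) ≤ 2.
These bounds meet, so rank(T) = 2.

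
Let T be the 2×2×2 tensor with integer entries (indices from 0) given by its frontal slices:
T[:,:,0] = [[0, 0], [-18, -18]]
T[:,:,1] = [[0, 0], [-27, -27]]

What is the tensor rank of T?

Lower bound: T ≠ 0 (e.g. T[1,0,0] = -18), so rank(T) ≥ 1.
Upper bound: if T = a ∘ b ∘ c then every fibre of T is a multiple of the corresponding factor, so read the factors off the fibres through the nonzero entry T[1,0,0] = -18.
The mode-1 fibre T[:,0,0] = [0, -18] gives a = [0, 1] (primitive direction); the mode-2 fibre T[1,:,0] = [-18, -18] gives b = [1, 1]; then c[k] = T[1,0,k] / (a[1]·b[0]) = [-18, -27] / 1 = [-18, -27].
Expanding [0, 1] ∘ [1, 1] ∘ [-18, -27] reproduces all 8 entries of T, so T = [0, 1] ∘ [1, 1] ∘ [-18, -27] and rank(T) ≤ 1.
These bounds meet, so rank(T) = 1.

1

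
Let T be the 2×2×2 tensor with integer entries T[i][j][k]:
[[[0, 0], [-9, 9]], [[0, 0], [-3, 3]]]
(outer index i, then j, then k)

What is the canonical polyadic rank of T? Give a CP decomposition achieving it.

Lower bound: T ≠ 0 (e.g. T[0,1,0] = -9), so rank(T) ≥ 1.
Upper bound: if T = a (x) b (x) c then every fibre of T is a multiple of the corresponding factor, so read the factors off the fibres through the nonzero entry T[0,1,0] = -9.
The mode-1 fibre T[:,1,0] = [-9, -3] gives a = (3, 1) (primitive direction); the mode-2 fibre T[0,:,0] = [0, -9] gives b = (0, 1); then c[k] = T[0,1,k] / (a[0]·b[1]) = [-9, 9] / 3 = (-3, 3).
Expanding (3, 1) (x) (0, 1) (x) (-3, 3) reproduces all 8 entries of T, so T = (3, 1) (x) (0, 1) (x) (-3, 3) and rank(T) ≤ 1.
These bounds meet, so rank(T) = 1.

rank(T) = 1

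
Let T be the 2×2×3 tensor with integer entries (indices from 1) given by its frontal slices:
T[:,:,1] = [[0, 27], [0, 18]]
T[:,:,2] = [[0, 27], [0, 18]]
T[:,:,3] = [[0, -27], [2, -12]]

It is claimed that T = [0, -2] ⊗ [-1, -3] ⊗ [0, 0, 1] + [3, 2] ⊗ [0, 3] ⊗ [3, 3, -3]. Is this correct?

Yes

Reconstruct entrywise from the claimed factors. For example, T[2,2,2] = 18 and Σₗ aₗ[2]bₗ[2]cₗ[2] = (-2)·(-3)·(0) + (2)·(3)·(3) = 18; checking all 12 entries, every one matches. The claim holds.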